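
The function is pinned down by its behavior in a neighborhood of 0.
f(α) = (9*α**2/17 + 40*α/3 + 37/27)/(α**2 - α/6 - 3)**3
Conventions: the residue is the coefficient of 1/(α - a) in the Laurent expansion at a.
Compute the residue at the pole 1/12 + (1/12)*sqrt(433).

The residue is (1550232/1380106529)*sqrt(433).

The factor α**2 - α/6 - 3 splits as (α - a)(α - a') with a = 1/12 + (1/12)*sqrt(433), a' = 1/12 - (1/12)*sqrt(433). At the order-3 pole a set g(α) = (α - a)^3*f(α) = [9*α**2/17 + 40*α/3 + 37/27] / (α - a')^3.
Order-3 pole: residue = g''(a)/2; g''(1/12 + (1/12)*sqrt(433)) = (3100464/1380106529)*sqrt(433), so the residue is (1550232/1380106529)*sqrt(433).


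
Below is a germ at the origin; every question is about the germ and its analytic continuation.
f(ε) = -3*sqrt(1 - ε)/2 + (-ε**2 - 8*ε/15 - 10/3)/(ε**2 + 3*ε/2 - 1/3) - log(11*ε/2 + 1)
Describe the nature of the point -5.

Denominator factors: ε**2 + 3*ε/2 - 1/3 = 103/6 at ε = -5 — none vanishes.
Branch term sqrt(1 - ε/(1)): argument at -5 is 6, nonzero, so -5 is not its branch point (a point on a principal cut is still regular for the continued germ).
Branch term log(1 - ε/(-2/11)): argument at -5 is -53/2, nonzero, so -5 is not its branch point (a point on a principal cut is still regular for the continued germ).
So the germ continues analytically to -5.

The point is a regular point.


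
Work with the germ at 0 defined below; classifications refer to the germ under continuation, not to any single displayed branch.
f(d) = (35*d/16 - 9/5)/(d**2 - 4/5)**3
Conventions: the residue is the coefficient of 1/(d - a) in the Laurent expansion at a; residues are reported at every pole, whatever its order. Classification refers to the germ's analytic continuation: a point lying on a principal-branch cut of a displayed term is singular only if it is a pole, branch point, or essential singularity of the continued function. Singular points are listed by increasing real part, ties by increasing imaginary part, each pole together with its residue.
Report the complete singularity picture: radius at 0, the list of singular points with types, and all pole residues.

Denominator factor (d**2 - 4/5)^3: discriminant 16/5, real irrational roots (2/5)*sqrt(5) and -(2/5)*sqrt(5); poles of order 3, moduli (2/5)*sqrt(5) and (2/5)*sqrt(5).
The radius of convergence is the smallest modulus among the singular points: (2/5)*sqrt(5).
The factor d**2 - 4/5 splits as (d - a)(d - a') with a = -(2/5)*sqrt(5), a' = (2/5)*sqrt(5). At the order-3 pole a set g(d) = (d - a)^3*f(d) = [35*d/16 - 9/5] / (d - a')^3.
Order-3 pole: residue = g''(a)/2; g''(-(2/5)*sqrt(5)) = (135/256)*sqrt(5), so the residue is (135/512)*sqrt(5).
The factor d**2 - 4/5 splits as (d - a)(d - a') with a = (2/5)*sqrt(5), a' = -(2/5)*sqrt(5). At the order-3 pole a set g(d) = (d - a)^3*f(d) = [35*d/16 - 9/5] / (d - a')^3.
Order-3 pole: residue = g''(a)/2; g''((2/5)*sqrt(5)) = -(135/256)*sqrt(5), so the residue is -(135/512)*sqrt(5).
List the singular points by increasing real part (a conjugate pair: the negative imaginary part first).

Radius of convergence at 0: (2/5)*sqrt(5).
At -(2/5)*sqrt(5): a pole of order 3; residue (135/512)*sqrt(5).
At (2/5)*sqrt(5): a pole of order 3; residue -(135/512)*sqrt(5).


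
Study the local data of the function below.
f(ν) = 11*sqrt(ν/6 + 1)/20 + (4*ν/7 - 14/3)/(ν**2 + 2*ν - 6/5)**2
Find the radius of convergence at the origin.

The radius of convergence is -1 + (1/5)*sqrt(55).

Denominator factor (ν**2 + 2*ν - 6/5)^2: discriminant 44/5, real irrational roots -1 + (1/5)*sqrt(55) and -1 - (1/5)*sqrt(55); poles of order 2, moduli -1 + (1/5)*sqrt(55) and 1 + (1/5)*sqrt(55).
Branch term (11/20)*sqrt(1 - ν/(-6)): its argument vanishes at ν = -6, a square-root branch point, modulus 6.
The radius of convergence is the smallest modulus among the singular points: -1 + (1/5)*sqrt(55).


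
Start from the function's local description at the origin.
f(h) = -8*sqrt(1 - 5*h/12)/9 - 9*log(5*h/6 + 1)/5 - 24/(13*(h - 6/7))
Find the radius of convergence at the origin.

Denominator factor (h - 6/7): pole of order 1 at 6/7, modulus 6/7.
Branch term (-9/5)*log(1 - h/(-6/5)): its argument vanishes at h = -6/5, a logarithmic branch point, modulus 6/5.
Branch term (-8/9)*sqrt(1 - h/(12/5)): its argument vanishes at h = 12/5, a square-root branch point, modulus 12/5.
The radius of convergence is the smallest modulus among the singular points: 6/7.

The radius of convergence is 6/7.


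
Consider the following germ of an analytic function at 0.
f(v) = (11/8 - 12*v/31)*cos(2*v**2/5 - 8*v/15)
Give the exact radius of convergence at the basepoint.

The factor cos(2*v**2/5 - 8*v/15) is entire and contributes no finite singular point.
The polynomial part has no poles.
No finite singular points: the Taylor series at 0 converges everywhere.

The radius of convergence is infinite.


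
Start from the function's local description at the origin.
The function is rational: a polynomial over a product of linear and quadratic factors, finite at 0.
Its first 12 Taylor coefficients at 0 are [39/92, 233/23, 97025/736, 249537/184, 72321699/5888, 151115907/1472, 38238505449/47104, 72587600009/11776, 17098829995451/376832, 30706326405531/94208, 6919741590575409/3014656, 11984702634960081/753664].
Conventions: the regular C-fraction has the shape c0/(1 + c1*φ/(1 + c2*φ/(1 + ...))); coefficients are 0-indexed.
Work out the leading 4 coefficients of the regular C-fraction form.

Taylor coefficients (read off): a_0 = 39/92, a_1 = 233/23, a_2 = 97025/736, a_3 = 249537/184.
c0 = a_0 = 39/92. Peel one level at a time: if S = 1 + c*φ/S' with S'(0) = 1, then c is the φ-coefficient of S and S' = c*φ/(S - 1).
S_1 = c0/f = 1 + (-932/39)*φ + (3165017/12168)*φ^2 + ...; c1 = -932/39.
S_2 = c1*φ/(S_1 - 1) = 1 + (3165017/290784)*φ + (1971659137/55591936)*φ^2 + ...; c2 = 3165017/290784.
S_3 = c2*φ/(S_2 - 1) = 1 + (-76894706343/23598366752)*φ + ...; c3 = -76894706343/23598366752.

The regular C-fraction coefficients are [39/92, -932/39, 3165017/290784, -76894706343/23598366752].


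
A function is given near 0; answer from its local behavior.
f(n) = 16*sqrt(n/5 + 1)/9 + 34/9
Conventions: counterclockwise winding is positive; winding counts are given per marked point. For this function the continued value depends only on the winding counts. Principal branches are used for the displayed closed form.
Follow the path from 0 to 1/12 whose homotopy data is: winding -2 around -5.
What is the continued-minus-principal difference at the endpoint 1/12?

Continued minus principal equals 0.

The rational part is single-valued and drops out of the difference; each branch term changes only by its own monodromy.
(16/9)*sqrt(1 - n/(-5)): winding -2 is even, the square root returns to the same sheet, contribution 0.
Summing the contributions at n = 1/12 gives 0.


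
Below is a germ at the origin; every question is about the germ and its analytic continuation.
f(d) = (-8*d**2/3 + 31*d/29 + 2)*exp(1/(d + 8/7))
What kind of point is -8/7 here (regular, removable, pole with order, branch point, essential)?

The exponent 1/(d - (-8/7)) has a pole at -8/7, so exp(1/(d - (-8/7))) takes every nonzero value near it: an essential singularity (not a pole of any order).

The point is an essential singularity.


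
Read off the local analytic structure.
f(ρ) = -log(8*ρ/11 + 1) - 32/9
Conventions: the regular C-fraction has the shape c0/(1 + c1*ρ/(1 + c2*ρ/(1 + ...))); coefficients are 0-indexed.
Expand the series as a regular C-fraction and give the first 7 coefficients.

Taylor coefficients (expand at 0): a_0 = -32/9, a_1 = -8/11, a_2 = 32/121, a_3 = -512/3993, a_4 = 1024/14641, a_5 = -32768/805255, a_6 = 131072/5314683.
c0 = a_0 = -32/9. Peel one level at a time: if S = 1 + c*ρ/S' with S'(0) = 1, then c is the ρ-coefficient of S and S' = c*ρ/(S - 1).
S_1 = c0/f = 1 + (-9/44)*ρ + (225/1936)*ρ^2 + ...; c1 = -9/44.
S_2 = c1*ρ/(S_1 - 1) = 1 + (25/44)*ρ + (-16/363)*ρ^2 + ...; c2 = 25/44.
S_3 = c2*ρ/(S_2 - 1) = 1 + (64/825)*ρ + (-15104/680625)*ρ^2 + ...; c3 = 64/825.
S_4 = c3*ρ/(S_3 - 1) = 1 + (236/825)*ρ + (-64/1815)*ρ^2 + ...; c4 = 236/825.
S_5 = c4*ρ/(S_4 - 1) = 1 + (80/649)*ρ + (-12480/421201)*ρ^2 + ...; c5 = 80/649.
S_6 = c5*ρ/(S_5 - 1) = 1 + (156/649)*ρ + ...; c6 = 156/649.

The regular C-fraction coefficients are [-32/9, -9/44, 25/44, 64/825, 236/825, 80/649, 156/649].


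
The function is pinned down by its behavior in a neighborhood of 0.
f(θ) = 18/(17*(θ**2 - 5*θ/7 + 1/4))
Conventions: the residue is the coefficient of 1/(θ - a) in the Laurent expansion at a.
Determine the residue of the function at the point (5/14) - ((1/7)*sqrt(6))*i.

The residue is ((21/34)*sqrt(6))*i.

The factor θ**2 - 5*θ/7 + 1/4 splits as (θ - a)(θ - a') with a = (5/14) - ((1/7)*sqrt(6))*i, a' = (5/14) + ((1/7)*sqrt(6))*i. At the order-1 pole a set g(θ) = (θ - a)*f(θ) = [18/17] / (θ - a').
Simple pole: residue = g(a) at a = (5/14) - ((1/7)*sqrt(6))*i, which is ((21/34)*sqrt(6))*i.


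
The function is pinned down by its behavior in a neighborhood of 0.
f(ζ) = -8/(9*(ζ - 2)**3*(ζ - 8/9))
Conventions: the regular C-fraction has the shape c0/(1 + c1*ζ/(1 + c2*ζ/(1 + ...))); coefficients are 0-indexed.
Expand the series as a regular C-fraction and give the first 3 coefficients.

Taylor coefficients (expand at 0): a_0 = -1/8, a_1 = -21/64, a_2 = -285/512.
c0 = a_0 = -1/8. Peel one level at a time: if S = 1 + c*ζ/S' with S'(0) = 1, then c is the ζ-coefficient of S and S' = c*ζ/(S - 1).
S_1 = c0/f = 1 + (-21/8)*ζ + (39/16)*ζ^2 + ...; c1 = -21/8.
S_2 = c1*ζ/(S_1 - 1) = 1 + (13/14)*ζ + ...; c2 = 13/14.

The regular C-fraction coefficients are [-1/8, -21/8, 13/14].


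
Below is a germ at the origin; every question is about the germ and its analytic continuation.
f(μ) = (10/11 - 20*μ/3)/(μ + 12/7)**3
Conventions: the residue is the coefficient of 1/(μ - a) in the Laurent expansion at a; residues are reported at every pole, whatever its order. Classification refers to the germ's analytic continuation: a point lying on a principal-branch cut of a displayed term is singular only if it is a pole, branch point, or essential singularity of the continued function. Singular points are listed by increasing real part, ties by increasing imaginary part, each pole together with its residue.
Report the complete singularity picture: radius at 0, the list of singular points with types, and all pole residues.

Radius of convergence at 0: 12/7.
At -12/7: a pole of order 3; residue 0.

Denominator factor (μ + 12/7)^3: pole of order 3 at -12/7, modulus 12/7.
The radius of convergence is the smallest modulus among the singular points: 12/7.
At the order-3 pole -12/7 set g(μ) = (μ - (-12/7))^3*f(μ) = 10/11 - 20*μ/3.
Order-3 pole: residue = g''(a)/2; g''(-12/7) = 0, so the residue is 0.


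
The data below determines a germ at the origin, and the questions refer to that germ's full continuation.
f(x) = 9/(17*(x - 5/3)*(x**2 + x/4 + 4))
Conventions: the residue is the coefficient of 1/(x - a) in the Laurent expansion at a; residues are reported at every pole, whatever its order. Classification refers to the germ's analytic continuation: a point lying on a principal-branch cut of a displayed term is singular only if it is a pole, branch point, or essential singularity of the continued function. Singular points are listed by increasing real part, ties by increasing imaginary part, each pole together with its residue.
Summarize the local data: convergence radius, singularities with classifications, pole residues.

Denominator factor (x**2 + x/4 + 4): discriminant -255/16, complex-conjugate roots (-1/8) + ((1/8)*sqrt(255))*i and (-1/8) - ((1/8)*sqrt(255))*i; poles of order 1, moduli 2 and 2.
Denominator factor (x - 5/3): pole of order 1 at 5/3, modulus 5/3.
The radius of convergence is the smallest modulus among the singular points: 5/3.
The factor x**2 + x/4 + 4 splits as (x - a)(x - a') with a = (-1/8) - ((1/8)*sqrt(255))*i, a' = (-1/8) + ((1/8)*sqrt(255))*i. At the order-1 pole a set g(x) = (x - a)*f(x) = [9/(17*(x - 5/3))] / (x - a').
Simple pole: residue = g(a) at a = (-1/8) - ((1/8)*sqrt(255))*i, which is (-162/4403) - ((774/374255)*sqrt(255))*i.
The factor x**2 + x/4 + 4 splits as (x - a)(x - a') with a = (-1/8) + ((1/8)*sqrt(255))*i, a' = (-1/8) - ((1/8)*sqrt(255))*i. At the order-1 pole a set g(x) = (x - a)*f(x) = [9/(17*(x - 5/3))] / (x - a').
Simple pole: residue = g(a) at a = (-1/8) + ((1/8)*sqrt(255))*i, which is (-162/4403) + ((774/374255)*sqrt(255))*i.
At the order-1 pole 5/3 set g(x) = (x - (5/3))*f(x) = 9/(17*(x**2 + x/4 + 4)).
Simple pole: residue = g(a) at a = 5/3, which is 324/4403.
List the singular points by increasing real part (a conjugate pair: the negative imaginary part first).

Radius of convergence at 0: 5/3.
At (-1/8) - ((1/8)*sqrt(255))*i: a pole of order 1; residue (-162/4403) - ((774/374255)*sqrt(255))*i.
At (-1/8) + ((1/8)*sqrt(255))*i: a pole of order 1; residue (-162/4403) + ((774/374255)*sqrt(255))*i.
At 5/3: a pole of order 1; residue 324/4403.


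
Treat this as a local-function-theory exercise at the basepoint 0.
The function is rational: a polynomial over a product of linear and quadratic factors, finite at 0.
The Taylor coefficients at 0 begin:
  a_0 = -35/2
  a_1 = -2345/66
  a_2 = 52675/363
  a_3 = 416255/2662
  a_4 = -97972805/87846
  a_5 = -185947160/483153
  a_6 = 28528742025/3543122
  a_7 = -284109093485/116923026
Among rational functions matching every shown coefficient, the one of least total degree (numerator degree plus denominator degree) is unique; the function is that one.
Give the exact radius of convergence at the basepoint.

No rational of total degree below 3 reproduces all 8 coefficients; solving the [1/2] Pade equations on them gives f(n) = (-20*n/3 - 5/2)/(n**2 + n/11 + 1/7), whose expansion matches every shown term.
Denominator factor (n**2 + n/11 + 1/7): discriminant -477/847, complex-conjugate roots (-1/22) + ((3/154)*sqrt(371))*i and (-1/22) - ((3/154)*sqrt(371))*i; poles of order 1, moduli (1/7)*sqrt(7) and (1/7)*sqrt(7).
The radius of convergence is the smallest modulus among the singular points: (1/7)*sqrt(7).

The radius of convergence is (1/7)*sqrt(7).


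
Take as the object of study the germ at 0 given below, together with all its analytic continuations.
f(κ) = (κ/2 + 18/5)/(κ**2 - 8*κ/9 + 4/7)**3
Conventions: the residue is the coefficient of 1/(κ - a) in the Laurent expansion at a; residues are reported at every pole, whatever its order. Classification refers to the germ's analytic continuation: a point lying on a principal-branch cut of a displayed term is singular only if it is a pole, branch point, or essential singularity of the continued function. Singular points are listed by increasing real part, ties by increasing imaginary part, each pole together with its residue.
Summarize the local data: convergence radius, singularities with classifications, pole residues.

Denominator factor (κ**2 - 8*κ/9 + 4/7)^3: discriminant -848/567, complex-conjugate roots (4/9) + ((2/63)*sqrt(371))*i and (4/9) - ((2/63)*sqrt(371))*i; poles of order 3, moduli (2/7)*sqrt(7) and (2/7)*sqrt(7).
The radius of convergence is the smallest modulus among the singular points: (2/7)*sqrt(7).
The factor κ**2 - 8*κ/9 + 4/7 splits as (κ - a)(κ - a') with a = (4/9) - ((2/63)*sqrt(371))*i, a' = (4/9) + ((2/63)*sqrt(371))*i. At the order-3 pole a set g(κ) = (κ - a)^3*f(κ) = [κ/2 + 18/5] / (κ - a')^3.
Order-3 pole: residue = g''(a)/2; g''((4/9) - ((2/63)*sqrt(371))*i) = ((41472081/47640640)*sqrt(371))*i, so the residue is ((41472081/95281280)*sqrt(371))*i.
The factor κ**2 - 8*κ/9 + 4/7 splits as (κ - a)(κ - a') with a = (4/9) + ((2/63)*sqrt(371))*i, a' = (4/9) - ((2/63)*sqrt(371))*i. At the order-3 pole a set g(κ) = (κ - a)^3*f(κ) = [κ/2 + 18/5] / (κ - a')^3.
Order-3 pole: residue = g''(a)/2; g''((4/9) + ((2/63)*sqrt(371))*i) = -((41472081/47640640)*sqrt(371))*i, so the residue is -((41472081/95281280)*sqrt(371))*i.
List the singular points by increasing real part (a conjugate pair: the negative imaginary part first).

Radius of convergence at 0: (2/7)*sqrt(7).
At (4/9) - ((2/63)*sqrt(371))*i: a pole of order 3; residue ((41472081/95281280)*sqrt(371))*i.
At (4/9) + ((2/63)*sqrt(371))*i: a pole of order 3; residue -((41472081/95281280)*sqrt(371))*i.


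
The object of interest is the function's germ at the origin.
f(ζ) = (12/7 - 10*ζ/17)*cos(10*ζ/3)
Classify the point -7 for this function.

There is no denominator, hence no pole anywhere.
The factor cos(10*ζ/3) is entire.
So the germ continues analytically to -7.

The point is a regular point.


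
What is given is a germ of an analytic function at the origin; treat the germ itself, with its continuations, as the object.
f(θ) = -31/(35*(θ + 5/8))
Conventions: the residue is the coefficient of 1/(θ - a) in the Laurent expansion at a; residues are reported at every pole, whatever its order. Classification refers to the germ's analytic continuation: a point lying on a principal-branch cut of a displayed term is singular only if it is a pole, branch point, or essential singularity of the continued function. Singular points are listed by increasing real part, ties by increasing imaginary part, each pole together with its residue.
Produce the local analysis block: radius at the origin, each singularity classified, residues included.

Denominator factor (θ + 5/8): pole of order 1 at -5/8, modulus 5/8.
The radius of convergence is the smallest modulus among the singular points: 5/8.
At the order-1 pole -5/8 set g(θ) = (θ - (-5/8))*f(θ) = -31/35.
Simple pole: residue = g(a) at a = -5/8, which is -31/35.

Radius of convergence at 0: 5/8.
At -5/8: a pole of order 1; residue -31/35.


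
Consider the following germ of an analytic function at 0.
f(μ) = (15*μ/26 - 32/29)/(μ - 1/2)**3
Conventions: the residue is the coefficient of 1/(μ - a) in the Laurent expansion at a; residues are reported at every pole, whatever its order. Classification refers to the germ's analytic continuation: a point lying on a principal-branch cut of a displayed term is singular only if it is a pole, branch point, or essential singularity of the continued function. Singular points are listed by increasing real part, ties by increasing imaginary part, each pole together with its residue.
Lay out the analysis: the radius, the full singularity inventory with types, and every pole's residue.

Radius of convergence at 0: 1/2.
At 1/2: a pole of order 3; residue 0.

Denominator factor (μ - 1/2)^3: pole of order 3 at 1/2, modulus 1/2.
The radius of convergence is the smallest modulus among the singular points: 1/2.
At the order-3 pole 1/2 set g(μ) = (μ - (1/2))^3*f(μ) = 15*μ/26 - 32/29.
Order-3 pole: residue = g''(a)/2; g''(1/2) = 0, so the residue is 0.


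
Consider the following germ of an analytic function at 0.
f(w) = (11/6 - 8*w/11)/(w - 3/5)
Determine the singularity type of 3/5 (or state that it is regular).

The point is a pole of order 1.

The denominator factor w - 3/5 vanishes at 3/5 and appears to the power 1; the numerator there equals 461/330, nonzero, and no other factor vanishes.
Hence a pole whose order is the multiplicity, 1.


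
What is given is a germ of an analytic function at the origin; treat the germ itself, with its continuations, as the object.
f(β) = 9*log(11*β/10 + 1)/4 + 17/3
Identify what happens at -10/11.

The point is a logarithmic branch point.

The term (9/4)*log(1 - β/(-10/11)) has argument 1 - -10/11/(-10/11) = 0 at -10/11: a logarithmic (infinitely-sheeted) branch point; the remaining terms are analytic or single-valued there.


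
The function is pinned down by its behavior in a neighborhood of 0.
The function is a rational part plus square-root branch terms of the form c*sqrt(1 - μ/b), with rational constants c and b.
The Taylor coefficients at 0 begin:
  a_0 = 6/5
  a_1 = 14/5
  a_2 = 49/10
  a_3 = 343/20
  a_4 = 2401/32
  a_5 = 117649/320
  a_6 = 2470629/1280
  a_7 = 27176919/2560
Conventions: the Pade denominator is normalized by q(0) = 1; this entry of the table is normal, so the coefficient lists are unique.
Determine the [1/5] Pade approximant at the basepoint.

Taylor coefficients needed (read off): a_0 = 6/5, a_1 = 14/5, a_2 = 49/10, a_3 = 343/20, a_4 = 2401/32, a_5 = 117649/320, a_6 = 2470629/1280.
Write the denominator as Q(μ) = 1 + q1*μ + q2*μ^2 + q3*μ^3 + q4*μ^4 + q5*μ^5. Requiring Q*f - P = O(μ^7) with deg P <= 1 kills the coefficients of μ^2..μ^6 in Q*f:
  μ^2: a_2 + q1*a_1 + q2*a_0 = 0, i.e. 49/10 + (14/5)*q1 + (6/5)*q2 = 0.
  μ^3: a_3 + q1*a_2 + q2*a_1 + q3*a_0 = 0, i.e. 343/20 + (49/10)*q1 + (14/5)*q2 + (6/5)*q3 = 0.
  μ^4: a_4 + q1*a_3 + q2*a_2 + q3*a_1 + q4*a_0 = 0, i.e. 2401/32 + (343/20)*q1 + (49/10)*q2 + (14/5)*q3 + (6/5)*q4 = 0.
  μ^5: a_5 + q1*a_4 + q2*a_3 + q3*a_2 + q4*a_1 + q5*a_0 = 0, i.e. 117649/320 + (2401/32)*q1 + (343/20)*q2 + (49/10)*q3 + (14/5)*q4 + (6/5)*q5 = 0.
  μ^6: a_6 + q1*a_5 + q2*a_4 + q3*a_3 + q4*a_2 + q5*a_1 = 0, i.e. 2470629/1280 + (117649/320)*q1 + (2401/32)*q2 + (343/20)*q3 + (49/10)*q4 + (14/5)*q5 = 0.
Solving this linear system: q1 = -845/116, q2 = 749/58, q3 = -6811/464, q4 = 42875/1856, q5 = -218491/7424.
The numerator is Q*f truncated at degree 1: P0 = a_0 = 6/5; P1 = a_1 + q1*a_0 = -1723/290.

The Pade approximant has numerator coefficients [6/5, -1723/290]; denominator coefficients [1, -845/116, 749/58, -6811/464, 42875/1856, -218491/7424].


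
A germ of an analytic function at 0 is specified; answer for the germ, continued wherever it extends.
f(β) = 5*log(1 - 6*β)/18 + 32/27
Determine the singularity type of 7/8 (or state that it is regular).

There is no denominator, hence no pole anywhere.
Branch term log(1 - β/(1/6)): argument at 7/8 is -17/4, nonzero, so 7/8 is not its branch point (a point on a principal cut is still regular for the continued germ).
So the germ continues analytically to 7/8.

The point is a regular point.


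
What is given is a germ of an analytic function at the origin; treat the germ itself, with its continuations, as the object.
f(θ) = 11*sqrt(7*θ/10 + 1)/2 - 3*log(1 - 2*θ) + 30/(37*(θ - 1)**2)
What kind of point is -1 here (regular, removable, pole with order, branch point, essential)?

Denominator factors: θ - 1 = -2 at θ = -1 — none vanishes.
Branch term sqrt(1 - θ/(-10/7)): argument at -1 is 3/10, nonzero, so -1 is not its branch point (a point on a principal cut is still regular for the continued germ).
Branch term log(1 - θ/(1/2)): argument at -1 is 3, nonzero, so -1 is not its branch point (a point on a principal cut is still regular for the continued germ).
So the germ continues analytically to -1.

The point is a regular point.


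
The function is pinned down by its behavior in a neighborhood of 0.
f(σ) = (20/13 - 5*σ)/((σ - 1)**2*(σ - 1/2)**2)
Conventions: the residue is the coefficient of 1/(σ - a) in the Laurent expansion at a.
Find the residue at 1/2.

At the order-2 pole 1/2 set g(σ) = (σ - (1/2))^2*f(σ) = (20/13 - 5*σ)/(σ - 1)**2.
Order-2 pole: residue = g'(a); g'(1/2) = -460/13, so the residue is -460/13.

The residue is -460/13.


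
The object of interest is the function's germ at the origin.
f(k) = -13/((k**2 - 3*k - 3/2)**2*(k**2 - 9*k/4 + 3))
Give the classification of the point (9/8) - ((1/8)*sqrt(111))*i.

The denominator factor k**2 - 9*k/4 + 3 vanishes at (9/8) - ((1/8)*sqrt(111))*i and appears to the power 1; the numerator there equals -13, nonzero, and no other factor vanishes.
Hence a pole whose order is the multiplicity, 1.

The point is a pole of order 1.


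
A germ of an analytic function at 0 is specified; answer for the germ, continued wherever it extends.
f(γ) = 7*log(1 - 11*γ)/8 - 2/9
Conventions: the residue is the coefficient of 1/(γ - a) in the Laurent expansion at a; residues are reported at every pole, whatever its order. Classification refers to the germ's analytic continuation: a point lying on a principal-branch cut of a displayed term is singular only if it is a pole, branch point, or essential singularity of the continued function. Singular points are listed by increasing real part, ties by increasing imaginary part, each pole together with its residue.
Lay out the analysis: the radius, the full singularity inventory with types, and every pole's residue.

Branch term (7/8)*log(1 - γ/(1/11)): its argument vanishes at γ = 1/11, a logarithmic branch point, modulus 1/11.
The radius of convergence is the smallest modulus among the singular points: 1/11.

Radius of convergence at 0: 1/11.
At 1/11: a logarithmic branch point.


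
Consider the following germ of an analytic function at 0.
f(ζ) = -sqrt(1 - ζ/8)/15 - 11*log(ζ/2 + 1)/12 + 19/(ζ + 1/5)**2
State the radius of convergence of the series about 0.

The radius of convergence is 1/5.

Denominator factor (ζ + 1/5)^2: pole of order 2 at -1/5, modulus 1/5.
Branch term (-11/12)*log(1 - ζ/(-2)): its argument vanishes at ζ = -2, a logarithmic branch point, modulus 2.
Branch term (-1/15)*sqrt(1 - ζ/(8)): its argument vanishes at ζ = 8, a square-root branch point, modulus 8.
The radius of convergence is the smallest modulus among the singular points: 1/5.


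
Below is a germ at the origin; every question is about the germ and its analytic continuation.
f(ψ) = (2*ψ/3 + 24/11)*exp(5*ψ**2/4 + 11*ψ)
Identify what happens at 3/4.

There is no denominator, hence no pole anywhere.
The factor exp(5*ψ**2/4 + 11*ψ) is entire.
So the germ continues analytically to 3/4.

The point is a regular point.


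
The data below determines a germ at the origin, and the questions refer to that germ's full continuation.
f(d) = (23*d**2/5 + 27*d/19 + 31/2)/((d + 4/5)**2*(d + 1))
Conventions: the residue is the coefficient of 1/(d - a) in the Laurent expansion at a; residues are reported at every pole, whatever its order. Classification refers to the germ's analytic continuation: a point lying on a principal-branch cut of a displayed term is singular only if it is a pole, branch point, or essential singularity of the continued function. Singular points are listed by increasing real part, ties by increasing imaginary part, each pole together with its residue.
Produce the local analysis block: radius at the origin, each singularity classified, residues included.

Radius of convergence at 0: 4/5.
At -1: a pole of order 1; residue 17745/38.
At -4/5: a pole of order 2; residue -87851/190.

Denominator factor (d + 1): pole of order 1 at -1, modulus 1.
Denominator factor (d + 4/5)^2: pole of order 2 at -4/5, modulus 4/5.
The radius of convergence is the smallest modulus among the singular points: 4/5.
At the order-1 pole -1 set g(d) = (d - (-1))*f(d) = (23*d**2/5 + 27*d/19 + 31/2)/(d + 4/5)**2.
Simple pole: residue = g(a) at a = -1, which is 17745/38.
At the order-2 pole -4/5 set g(d) = (d - (-4/5))^2*f(d) = (23*d**2/5 + 27*d/19 + 31/2)/(d + 1).
Order-2 pole: residue = g'(a); g'(-4/5) = -87851/190, so the residue is -87851/190.
List the singular points by increasing real part (a conjugate pair: the negative imaginary part first).


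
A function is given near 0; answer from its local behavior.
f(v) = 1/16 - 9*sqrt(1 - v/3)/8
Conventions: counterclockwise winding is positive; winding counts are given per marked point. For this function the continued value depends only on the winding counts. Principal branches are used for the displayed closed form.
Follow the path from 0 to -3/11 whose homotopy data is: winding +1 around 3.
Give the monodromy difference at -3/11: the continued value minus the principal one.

Continued minus principal equals (9/22)*sqrt(33).

The rational part is single-valued and drops out of the difference; each branch term changes only by its own monodromy.
(-9/8)*sqrt(1 - v/(3)): winding +1 is odd, the square root flips sign, contributing -2*(-9/8)*sqrt(1 - (-3/11)/(3)) = -2*(-9/8)*sqrt(12/11) = (9/22)*sqrt(33).
Summing the contributions at v = -3/11 gives (9/22)*sqrt(33).


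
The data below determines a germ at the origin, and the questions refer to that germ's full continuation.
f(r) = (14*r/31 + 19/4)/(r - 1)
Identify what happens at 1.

The point is a pole of order 1.

The denominator factor r - 1 vanishes at 1 and appears to the power 1; the numerator there equals 645/124, nonzero, and no other factor vanishes.
Hence a pole whose order is the multiplicity, 1.


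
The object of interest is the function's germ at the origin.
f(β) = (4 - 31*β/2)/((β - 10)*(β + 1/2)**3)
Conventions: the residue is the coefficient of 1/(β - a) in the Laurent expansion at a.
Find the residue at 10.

The residue is -1208/9261.

At the order-1 pole 10 set g(β) = (β - (10))*f(β) = (4 - 31*β/2)/(β + 1/2)**3.
Simple pole: residue = g(a) at a = 10, which is -1208/9261.


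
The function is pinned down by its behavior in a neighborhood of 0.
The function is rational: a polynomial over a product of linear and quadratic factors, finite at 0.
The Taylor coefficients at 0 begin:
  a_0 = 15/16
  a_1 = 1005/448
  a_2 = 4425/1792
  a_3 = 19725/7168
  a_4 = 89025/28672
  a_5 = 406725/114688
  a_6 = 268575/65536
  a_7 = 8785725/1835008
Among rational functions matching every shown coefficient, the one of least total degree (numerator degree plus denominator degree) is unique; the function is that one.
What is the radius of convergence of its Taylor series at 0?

The radius of convergence is 4/5.

No rational of total degree below 4 reproduces all 8 coefficients; solving the [2/2] Pade equations on them gives f(j) = (-9*j**2/8 + 3*j/28 + 3/4)/((j - 1)*(j - 4/5)), whose expansion matches every shown term.
Denominator factor (j - 4/5): pole of order 1 at 4/5, modulus 4/5.
Denominator factor (j - 1): pole of order 1 at 1, modulus 1.
The radius of convergence is the smallest modulus among the singular points: 4/5.


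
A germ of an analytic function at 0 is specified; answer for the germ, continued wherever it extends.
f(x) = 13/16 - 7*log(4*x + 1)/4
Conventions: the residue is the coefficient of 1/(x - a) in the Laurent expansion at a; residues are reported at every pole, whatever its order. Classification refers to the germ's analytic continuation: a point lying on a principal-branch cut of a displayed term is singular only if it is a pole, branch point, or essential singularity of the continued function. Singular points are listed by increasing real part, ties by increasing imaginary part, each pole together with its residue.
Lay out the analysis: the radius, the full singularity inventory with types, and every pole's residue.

Branch term (-7/4)*log(1 - x/(-1/4)): its argument vanishes at x = -1/4, a logarithmic branch point, modulus 1/4.
The radius of convergence is the smallest modulus among the singular points: 1/4.

Radius of convergence at 0: 1/4.
At -1/4: a logarithmic branch point.


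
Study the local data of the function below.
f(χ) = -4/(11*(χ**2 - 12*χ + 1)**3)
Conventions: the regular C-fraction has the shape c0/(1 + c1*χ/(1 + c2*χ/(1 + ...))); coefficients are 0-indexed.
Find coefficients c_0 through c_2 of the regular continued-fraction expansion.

The regular C-fraction coefficients are [-4/11, -36, 145/12].

Taylor coefficients (expand at 0): a_0 = -4/11, a_1 = -144/11, a_2 = -3444/11.
c0 = a_0 = -4/11. Peel one level at a time: if S = 1 + c*χ/S' with S'(0) = 1, then c is the χ-coefficient of S and S' = c*χ/(S - 1).
S_1 = c0/f = 1 + (-36)*χ + (435)*χ^2 + ...; c1 = -36.
S_2 = c1*χ/(S_1 - 1) = 1 + (145/12)*χ + ...; c2 = 145/12.


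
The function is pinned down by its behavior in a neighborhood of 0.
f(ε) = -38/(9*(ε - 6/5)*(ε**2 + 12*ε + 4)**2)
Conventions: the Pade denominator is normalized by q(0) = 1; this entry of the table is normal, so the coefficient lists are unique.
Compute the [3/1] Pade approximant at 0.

The Pade approximant has numerator coefficients [95/432, -1803575/5287968, 24513515/31727808, -7374755/7050624]; denominator coefficients [1, 199163/55083].

Taylor coefficients needed (expand at 0): a_0 = 95/432, a_1 = -2945/2592, a_2 = 75905/15552, a_3 = -1744295/93312, a_4 = 18920485/279936.
Write the denominator as Q(ε) = 1 + q1*ε. Requiring Q*f - P = O(ε^5) with deg P <= 3 kills the coefficients of ε^4..ε^4 in Q*f:
  ε^4: a_4 + q1*a_3 = 0, i.e. 18920485/279936 + (-1744295/93312)*q1 = 0.
Solving this linear system: q1 = 199163/55083.
The numerator is Q*f truncated at degree 3: P0 = a_0 = 95/432; P1 = a_1 + q1*a_0 = -1803575/5287968; P2 = a_2 + q1*a_1 = 24513515/31727808; P3 = a_3 + q1*a_2 = -7374755/7050624.


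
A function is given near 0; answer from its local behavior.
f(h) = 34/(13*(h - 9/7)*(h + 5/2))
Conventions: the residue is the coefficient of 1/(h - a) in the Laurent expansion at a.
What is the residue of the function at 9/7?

At the order-1 pole 9/7 set g(h) = (h - (9/7))*f(h) = 34/(13*(h + 5/2)).
Simple pole: residue = g(a) at a = 9/7, which is 476/689.

The residue is 476/689.


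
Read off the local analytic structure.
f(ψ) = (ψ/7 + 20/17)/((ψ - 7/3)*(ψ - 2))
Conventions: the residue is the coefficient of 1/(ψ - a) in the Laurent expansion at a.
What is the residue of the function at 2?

At the order-1 pole 2 set g(ψ) = (ψ - (2))*f(ψ) = (ψ/7 + 20/17)/(ψ - 7/3).
Simple pole: residue = g(a) at a = 2, which is -522/119.

The residue is -522/119.


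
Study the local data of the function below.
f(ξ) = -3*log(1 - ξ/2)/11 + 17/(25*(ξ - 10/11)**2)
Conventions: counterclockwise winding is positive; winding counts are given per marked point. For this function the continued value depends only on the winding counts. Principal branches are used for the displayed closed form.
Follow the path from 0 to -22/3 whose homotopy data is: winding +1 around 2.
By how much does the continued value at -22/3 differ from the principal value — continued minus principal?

Continued minus principal equals -(6/11)*pi*i.

The rational part is single-valued and drops out of the difference; each branch term changes only by its own monodromy.
(-3/11)*log(1 - ξ/(2)): each positive loop around 2 adds 2*pi*i to the log, so winding +1 contributes (-3/11)*(1)*2*pi*i = -(6/11)*pi*i.
Summing the contributions at ξ = -22/3 gives -(6/11)*pi*i.


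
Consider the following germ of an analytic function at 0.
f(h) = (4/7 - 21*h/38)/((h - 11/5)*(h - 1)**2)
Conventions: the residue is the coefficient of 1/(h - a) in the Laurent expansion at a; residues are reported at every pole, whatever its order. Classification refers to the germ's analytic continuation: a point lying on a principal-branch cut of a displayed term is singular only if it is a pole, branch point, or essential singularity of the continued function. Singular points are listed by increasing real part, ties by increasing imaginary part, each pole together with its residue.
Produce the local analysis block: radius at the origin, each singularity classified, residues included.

Radius of convergence at 0: 1.
At 1: a pole of order 2; residue 4285/9576.
At 11/5: a pole of order 1; residue -4285/9576.

Denominator factor (h - 11/5): pole of order 1 at 11/5, modulus 11/5.
Denominator factor (h - 1)^2: pole of order 2 at 1, modulus 1.
The radius of convergence is the smallest modulus among the singular points: 1.
At the order-2 pole 1 set g(h) = (h - (1))^2*f(h) = (4/7 - 21*h/38)/(h - 11/5).
Order-2 pole: residue = g'(a); g'(1) = 4285/9576, so the residue is 4285/9576.
At the order-1 pole 11/5 set g(h) = (h - (11/5))*f(h) = (4/7 - 21*h/38)/(h - 1)**2.
Simple pole: residue = g(a) at a = 11/5, which is -4285/9576.
List the singular points by increasing real part (a conjugate pair: the negative imaginary part first).


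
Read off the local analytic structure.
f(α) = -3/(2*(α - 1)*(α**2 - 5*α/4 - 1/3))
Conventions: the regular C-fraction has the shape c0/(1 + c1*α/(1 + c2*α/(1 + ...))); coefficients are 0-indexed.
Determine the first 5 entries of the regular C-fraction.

The regular C-fraction coefficients are [-9/2, 11/4, 27/11, -199/99, 176/1791].

Taylor coefficients (expand at 0): a_0 = -9/2, a_1 = 99/8, a_2 = -2061/32, a_3 = 35091/128, a_4 = -627597/512.
c0 = a_0 = -9/2. Peel one level at a time: if S = 1 + c*α/S' with S'(0) = 1, then c is the α-coefficient of S and S' = c*α/(S - 1).
S_1 = c0/f = 1 + (11/4)*α + (-27/4)*α^2 + ...; c1 = 11/4.
S_2 = c1*α/(S_1 - 1) = 1 + (27/11)*α + (597/121)*α^2 + ...; c2 = 27/11.
S_3 = c2*α/(S_2 - 1) = 1 + (-199/99)*α + (16/81)*α^2 + ...; c3 = -199/99.
S_4 = c3*α/(S_3 - 1) = 1 + (176/1791)*α + ...; c4 = 176/1791.


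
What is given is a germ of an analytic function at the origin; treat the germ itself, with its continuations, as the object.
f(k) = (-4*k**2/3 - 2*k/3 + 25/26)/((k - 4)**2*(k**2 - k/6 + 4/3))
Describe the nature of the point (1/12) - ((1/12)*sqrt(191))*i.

The point is a pole of order 1.

The denominator factor k**2 - k/6 + 4/3 vanishes at (1/12) - ((1/12)*sqrt(191))*i and appears to the power 1; the numerator there equals (1871/702) + ((2/27)*sqrt(191))*i, nonzero, and no other factor vanishes.
Hence a pole whose order is the multiplicity, 1.


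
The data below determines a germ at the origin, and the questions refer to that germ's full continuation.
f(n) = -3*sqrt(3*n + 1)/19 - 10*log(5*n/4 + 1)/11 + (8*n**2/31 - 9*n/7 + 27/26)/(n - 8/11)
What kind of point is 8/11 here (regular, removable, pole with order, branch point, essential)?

The denominator factor n - 8/11 vanishes at 8/11 and appears to the power 1; the numerator there equals 163771/682682, nonzero, and no other factor vanishes.
The branch terms are analytic at this point.
Hence a pole whose order is the multiplicity, 1.

The point is a pole of order 1.


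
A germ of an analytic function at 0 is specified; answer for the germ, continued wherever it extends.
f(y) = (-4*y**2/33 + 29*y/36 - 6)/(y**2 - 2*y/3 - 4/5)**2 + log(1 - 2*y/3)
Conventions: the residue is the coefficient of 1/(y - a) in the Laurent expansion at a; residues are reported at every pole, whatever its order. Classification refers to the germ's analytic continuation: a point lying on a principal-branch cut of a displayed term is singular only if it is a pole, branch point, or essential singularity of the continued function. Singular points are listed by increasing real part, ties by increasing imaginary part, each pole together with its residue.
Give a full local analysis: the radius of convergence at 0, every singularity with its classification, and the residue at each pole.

Radius of convergence at 0: -1/3 + (1/15)*sqrt(205).
At 1/3 - (1/15)*sqrt(205): a pole of order 2; residue -(33469/295856)*sqrt(205).
At 1/3 + (1/15)*sqrt(205): a pole of order 2; residue (33469/295856)*sqrt(205).
At 3/2: a logarithmic branch point.


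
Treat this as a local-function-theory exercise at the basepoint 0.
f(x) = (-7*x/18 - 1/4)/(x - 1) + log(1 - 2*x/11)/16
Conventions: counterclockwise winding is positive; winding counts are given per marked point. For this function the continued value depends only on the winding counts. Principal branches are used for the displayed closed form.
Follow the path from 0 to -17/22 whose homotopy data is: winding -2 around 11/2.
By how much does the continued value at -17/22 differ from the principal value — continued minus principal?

The rational part is single-valued and drops out of the difference; each branch term changes only by its own monodromy.
(1/16)*log(1 - x/(11/2)): each positive loop around 11/2 adds 2*pi*i to the log, so winding -2 contributes (1/16)*(-2)*2*pi*i = -(1/4)*pi*i.
Summing the contributions at x = -17/22 gives -(1/4)*pi*i.

Continued minus principal equals -(1/4)*pi*i.


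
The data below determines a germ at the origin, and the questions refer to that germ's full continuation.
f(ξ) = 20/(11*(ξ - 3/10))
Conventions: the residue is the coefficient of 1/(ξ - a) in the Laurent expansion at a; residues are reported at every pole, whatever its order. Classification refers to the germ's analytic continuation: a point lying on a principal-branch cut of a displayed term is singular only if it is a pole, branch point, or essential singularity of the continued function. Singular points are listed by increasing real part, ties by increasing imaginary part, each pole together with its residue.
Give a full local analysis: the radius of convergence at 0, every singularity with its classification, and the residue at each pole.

Radius of convergence at 0: 3/10.
At 3/10: a pole of order 1; residue 20/11.

Denominator factor (ξ - 3/10): pole of order 1 at 3/10, modulus 3/10.
The radius of convergence is the smallest modulus among the singular points: 3/10.
At the order-1 pole 3/10 set g(ξ) = (ξ - (3/10))*f(ξ) = 20/11.
Simple pole: residue = g(a) at a = 3/10, which is 20/11.
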